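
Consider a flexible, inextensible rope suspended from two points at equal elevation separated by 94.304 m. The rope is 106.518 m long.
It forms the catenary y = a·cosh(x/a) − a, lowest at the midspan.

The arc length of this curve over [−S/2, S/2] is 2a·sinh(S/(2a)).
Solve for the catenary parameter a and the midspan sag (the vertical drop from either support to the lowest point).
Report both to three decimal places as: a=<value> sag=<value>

seed: a₀ = √(S³/(24(L−S))) = √(94.304³/(24·12.214)) = 53.488521
iter 1: u=0.881535  f(a)=+4.835e-01  f'(a)=-4.932e-01  a ← 53.488521 − (+4.835e-01/-4.932e-01) = 54.468789
iter 2: u=0.865670  f(a)=+1.361e-02  f'(a)=-4.658e-01  a ← 54.468789 − (+1.361e-02/-4.658e-01) = 54.498010
iter 3: u=0.865206  f(a)=+1.148e-05  f'(a)=-4.650e-01  a ← 54.498010 − (+1.148e-05/-4.650e-01) = 54.498035
iter 4: u=0.865206  f(a)=+8.185e-12  f'(a)=-4.650e-01  a ← 54.498035 − (+8.185e-12/-4.650e-01) = 54.498035
converged: |Δa| < 1e-12 after 4 iterations
sag = a·(cosh(S/(2a)) − 1) = 54.498035·(cosh(0.865206) − 1) = 21.702732
T_max/T_min = cosh(S/(2a)) = 1.398230

a=54.498 sag=21.703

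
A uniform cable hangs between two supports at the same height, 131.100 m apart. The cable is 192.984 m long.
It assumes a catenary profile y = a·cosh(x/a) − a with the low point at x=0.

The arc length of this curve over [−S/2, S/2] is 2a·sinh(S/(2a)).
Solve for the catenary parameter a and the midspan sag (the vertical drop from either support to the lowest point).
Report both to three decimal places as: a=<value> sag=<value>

seed: a₀ = √(S³/(24(L−S))) = √(131.100³/(24·61.884)) = 38.950158
iter 1: u=1.682920  f(a)=+9.378e+00  f'(a)=-4.174e+00  a ← 38.950158 − (+9.378e+00/-4.174e+00) = 41.197241
iter 2: u=1.591126  f(a)=+8.728e-01  f'(a)=-3.430e+00  a ← 41.197241 − (+8.728e-01/-3.430e+00) = 41.451718
iter 3: u=1.581358  f(a)=+9.273e-03  f'(a)=-3.357e+00  a ← 41.451718 − (+9.273e-03/-3.357e+00) = 41.454480
iter 4: u=1.581252  f(a)=+1.071e-06  f'(a)=-3.357e+00  a ← 41.454480 − (+1.071e-06/-3.357e+00) = 41.454480
iter 5: u=1.581252  f(a)=+0.000e+00  f'(a)=-3.357e+00  a ← 41.454480 − (+0.000e+00/-3.357e+00) = 41.454480
converged: |Δa| < 1e-12 after 5 iterations
sag = a·(cosh(S/(2a)) − 1) = 41.454480·(cosh(1.581252) − 1) = 63.565423
T_max/T_min = cosh(S/(2a)) = 2.533379

a=41.454 sag=63.565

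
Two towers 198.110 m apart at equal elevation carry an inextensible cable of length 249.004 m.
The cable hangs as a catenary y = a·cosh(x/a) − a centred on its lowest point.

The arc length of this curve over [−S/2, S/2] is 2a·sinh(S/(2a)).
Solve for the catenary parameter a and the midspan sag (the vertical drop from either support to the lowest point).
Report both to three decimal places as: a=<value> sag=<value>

seed: a₀ = √(S³/(24(L−S))) = √(198.110³/(24·50.894)) = 79.784896
iter 1: u=1.241526  f(a)=+4.069e+00  f'(a)=-1.484e+00  a ← 79.784896 − (+4.069e+00/-1.484e+00) = 82.527906
iter 2: u=1.200261  f(a)=+2.193e-01  f'(a)=-1.328e+00  a ← 82.527906 − (+2.193e-01/-1.328e+00) = 82.693079
iter 3: u=1.197863  f(a)=+7.170e-04  f'(a)=-1.319e+00  a ← 82.693079 − (+7.170e-04/-1.319e+00) = 82.693622
iter 4: u=1.197855  f(a)=+7.720e-09  f'(a)=-1.319e+00  a ← 82.693622 − (+7.720e-09/-1.319e+00) = 82.693622
iter 5: u=1.197855  f(a)=+2.842e-14  f'(a)=-1.319e+00  a ← 82.693622 − (+2.842e-14/-1.319e+00) = 82.693622
converged: |Δa| < 1e-12 after 5 iterations
sag = a·(cosh(S/(2a)) − 1) = 82.693622·(cosh(1.197855) − 1) = 66.768691
T_max/T_min = cosh(S/(2a)) = 1.807422

a=82.694 sag=66.769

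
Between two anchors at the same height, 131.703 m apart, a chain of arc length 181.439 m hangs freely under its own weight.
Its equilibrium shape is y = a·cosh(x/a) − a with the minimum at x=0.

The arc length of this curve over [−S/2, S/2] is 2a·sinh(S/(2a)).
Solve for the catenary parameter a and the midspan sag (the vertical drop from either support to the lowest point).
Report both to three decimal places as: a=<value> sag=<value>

seed: a₀ = √(S³/(24(L−S))) = √(131.703³/(24·49.736)) = 43.747421
iter 1: u=1.505266  f(a)=+5.948e+00  f'(a)=-2.832e+00  a ← 43.747421 − (+5.948e+00/-2.832e+00) = 45.847500
iter 2: u=1.436316  f(a)=+4.552e-01  f'(a)=-2.414e+00  a ← 45.847500 − (+4.552e-01/-2.414e+00) = 46.036035
iter 3: u=1.430434  f(a)=+3.153e-03  f'(a)=-2.381e+00  a ← 46.036035 − (+3.153e-03/-2.381e+00) = 46.037359
iter 4: u=1.430393  f(a)=+1.536e-07  f'(a)=-2.381e+00  a ← 46.037359 − (+1.536e-07/-2.381e+00) = 46.037359
iter 5: u=1.430393  f(a)=+0.000e+00  f'(a)=-2.381e+00  a ← 46.037359 − (+0.000e+00/-2.381e+00) = 46.037359
converged: |Δa| < 1e-12 after 5 iterations
sag = a·(cosh(S/(2a)) − 1) = 46.037359·(cosh(1.430393) − 1) = 55.694967
T_max/T_min = cosh(S/(2a)) = 2.209778

a=46.037 sag=55.695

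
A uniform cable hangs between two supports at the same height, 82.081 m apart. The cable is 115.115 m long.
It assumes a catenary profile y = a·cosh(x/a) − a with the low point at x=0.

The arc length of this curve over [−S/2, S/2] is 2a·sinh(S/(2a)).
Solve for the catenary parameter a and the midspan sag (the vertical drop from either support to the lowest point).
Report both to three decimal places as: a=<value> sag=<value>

a=27.877 sag=36.076

seed: a₀ = √(S³/(24(L−S))) = √(82.081³/(24·33.034)) = 26.410569
iter 1: u=1.553942  f(a)=+4.226e+00  f'(a)=-3.160e+00  a ← 26.410569 − (+4.226e+00/-3.160e+00) = 27.747727
iter 2: u=1.479058  f(a)=+3.421e-01  f'(a)=-2.667e+00  a ← 27.747727 − (+3.421e-01/-2.667e+00) = 27.875988
iter 3: u=1.472253  f(a)=+2.679e-03  f'(a)=-2.626e+00  a ← 27.875988 − (+2.679e-03/-2.626e+00) = 27.877008
iter 4: u=1.472199  f(a)=+1.671e-07  f'(a)=-2.625e+00  a ← 27.877008 − (+1.671e-07/-2.625e+00) = 27.877008
iter 5: u=1.472199  f(a)=+1.421e-14  f'(a)=-2.625e+00  a ← 27.877008 − (+1.421e-14/-2.625e+00) = 27.877008
converged: |Δa| < 1e-12 after 5 iterations
sag = a·(cosh(S/(2a)) − 1) = 27.877008·(cosh(1.472199) − 1) = 36.076048
T_max/T_min = cosh(S/(2a)) = 2.294115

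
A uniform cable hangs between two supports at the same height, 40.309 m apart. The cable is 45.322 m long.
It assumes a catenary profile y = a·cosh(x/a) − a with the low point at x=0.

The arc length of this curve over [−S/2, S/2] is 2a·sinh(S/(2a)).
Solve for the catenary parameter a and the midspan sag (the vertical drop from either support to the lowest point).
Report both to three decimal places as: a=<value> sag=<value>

a=23.755 sag=9.075

seed: a₀ = √(S³/(24(L−S))) = √(40.309³/(24·5.013)) = 23.331817
iter 1: u=0.863820  f(a)=+1.904e-01  f'(a)=-4.626e-01  a ← 23.331817 − (+1.904e-01/-4.626e-01) = 23.743340
iter 2: u=0.848849  f(a)=+5.154e-03  f'(a)=-4.379e-01  a ← 23.743340 − (+5.154e-03/-4.379e-01) = 23.755110
iter 3: u=0.848428  f(a)=+4.010e-06  f'(a)=-4.372e-01  a ← 23.755110 − (+4.010e-06/-4.372e-01) = 23.755119
iter 4: u=0.848428  f(a)=+2.423e-12  f'(a)=-4.372e-01  a ← 23.755119 − (+2.423e-12/-4.372e-01) = 23.755119
converged: |Δa| < 1e-12 after 4 iterations
sag = a·(cosh(S/(2a)) − 1) = 23.755119·(cosh(0.848428) − 1) = 9.075151
T_max/T_min = cosh(S/(2a)) = 1.382029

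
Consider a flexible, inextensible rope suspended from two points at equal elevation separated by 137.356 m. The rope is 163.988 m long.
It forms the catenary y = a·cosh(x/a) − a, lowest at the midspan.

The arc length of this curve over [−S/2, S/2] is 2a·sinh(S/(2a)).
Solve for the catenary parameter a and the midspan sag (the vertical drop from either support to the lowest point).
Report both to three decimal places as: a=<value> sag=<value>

a=65.449 sag=39.463

seed: a₀ = √(S³/(24(L−S))) = √(137.356³/(24·26.632)) = 63.674265
iter 1: u=1.078583  f(a)=+1.593e+00  f'(a)=-9.380e-01  a ← 63.674265 − (+1.593e+00/-9.380e-01) = 65.372340
iter 2: u=1.050567  f(a)=+6.594e-02  f'(a)=-8.617e-01  a ← 65.372340 − (+6.594e-02/-8.617e-01) = 65.448854
iter 3: u=1.049338  f(a)=+1.238e-04  f'(a)=-8.585e-01  a ← 65.448854 − (+1.238e-04/-8.585e-01) = 65.448998
iter 4: u=1.049336  f(a)=+4.384e-10  f'(a)=-8.585e-01  a ← 65.448998 − (+4.384e-10/-8.585e-01) = 65.448998
iter 5: u=1.049336  f(a)=+2.842e-14  f'(a)=-8.585e-01  a ← 65.448998 − (+2.842e-14/-8.585e-01) = 65.448998
converged: |Δa| < 1e-12 after 5 iterations
sag = a·(cosh(S/(2a)) − 1) = 65.448998·(cosh(1.049336) − 1) = 39.463286
T_max/T_min = cosh(S/(2a)) = 1.602962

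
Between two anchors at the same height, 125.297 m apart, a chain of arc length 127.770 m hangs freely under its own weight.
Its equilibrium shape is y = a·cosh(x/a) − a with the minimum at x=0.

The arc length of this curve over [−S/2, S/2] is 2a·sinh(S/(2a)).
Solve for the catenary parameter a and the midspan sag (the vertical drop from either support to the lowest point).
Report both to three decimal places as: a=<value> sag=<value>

seed: a₀ = √(S³/(24(L−S))) = √(125.297³/(24·2.473)) = 182.051110
iter 1: u=0.344126  f(a)=+1.468e-02  f'(a)=-2.749e-02  a ← 182.051110 − (+1.468e-02/-2.749e-02) = 182.585254
iter 2: u=0.343119  f(a)=+6.488e-05  f'(a)=-2.725e-02  a ← 182.585254 − (+6.488e-05/-2.725e-02) = 182.587635
iter 3: u=0.343115  f(a)=+1.279e-09  f'(a)=-2.725e-02  a ← 182.587635 − (+1.279e-09/-2.725e-02) = 182.587635
iter 4: u=0.343115  f(a)=-1.421e-14  f'(a)=-2.725e-02  a ← 182.587635 − (-1.421e-14/-2.725e-02) = 182.587635
converged: |Δa| < 1e-12 after 4 iterations
sag = a·(cosh(S/(2a)) − 1) = 182.587635·(cosh(0.343115) − 1) = 10.853668
T_max/T_min = cosh(S/(2a)) = 1.059444

a=182.588 sag=10.854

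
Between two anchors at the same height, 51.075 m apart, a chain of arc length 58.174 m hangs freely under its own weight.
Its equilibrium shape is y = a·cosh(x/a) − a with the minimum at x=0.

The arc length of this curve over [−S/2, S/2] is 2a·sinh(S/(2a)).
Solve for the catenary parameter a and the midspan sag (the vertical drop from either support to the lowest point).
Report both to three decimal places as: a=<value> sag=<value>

a=28.530 sag=12.213

seed: a₀ = √(S³/(24(L−S))) = √(51.075³/(24·7.099)) = 27.964583
iter 1: u=0.913209  f(a)=+3.020e-01  f'(a)=-5.513e-01  a ← 27.964583 − (+3.020e-01/-5.513e-01) = 28.512266
iter 2: u=0.895667  f(a)=+9.099e-03  f'(a)=-5.186e-01  a ← 28.512266 − (+9.099e-03/-5.186e-01) = 28.529813
iter 3: u=0.895116  f(a)=+8.831e-06  f'(a)=-5.176e-01  a ← 28.529813 − (+8.831e-06/-5.176e-01) = 28.529830
iter 4: u=0.895116  f(a)=+8.342e-12  f'(a)=-5.176e-01  a ← 28.529830 − (+8.342e-12/-5.176e-01) = 28.529830
converged: |Δa| < 1e-12 after 4 iterations
sag = a·(cosh(S/(2a)) − 1) = 28.529830·(cosh(0.895116) − 1) = 12.213326
T_max/T_min = cosh(S/(2a)) = 1.428090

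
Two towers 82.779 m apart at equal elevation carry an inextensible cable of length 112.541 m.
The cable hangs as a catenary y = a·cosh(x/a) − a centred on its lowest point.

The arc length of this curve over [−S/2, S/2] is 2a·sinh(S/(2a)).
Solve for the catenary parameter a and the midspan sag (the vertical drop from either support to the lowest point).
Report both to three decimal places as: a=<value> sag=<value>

seed: a₀ = √(S³/(24(L−S))) = √(82.779³/(24·29.762)) = 28.180169
iter 1: u=1.468746  f(a)=+3.380e+00  f'(a)=-2.604e+00  a ← 28.180169 − (+3.380e+00/-2.604e+00) = 29.477964
iter 2: u=1.404083  f(a)=+2.475e-01  f'(a)=-2.236e+00  a ← 29.477964 − (+2.475e-01/-2.236e+00) = 29.588674
iter 3: u=1.398829  f(a)=+1.559e-03  f'(a)=-2.208e+00  a ← 29.588674 − (+1.559e-03/-2.208e+00) = 29.589381
iter 4: u=1.398796  f(a)=+6.274e-08  f'(a)=-2.207e+00  a ← 29.589381 − (+6.274e-08/-2.207e+00) = 29.589381
iter 5: u=1.398796  f(a)=-2.842e-14  f'(a)=-2.207e+00  a ← 29.589381 − (-2.842e-14/-2.207e+00) = 29.589381
converged: |Δa| < 1e-12 after 5 iterations
sag = a·(cosh(S/(2a)) − 1) = 29.589381·(cosh(1.398796) − 1) = 33.986563
T_max/T_min = cosh(S/(2a)) = 2.148607

a=29.589 sag=33.987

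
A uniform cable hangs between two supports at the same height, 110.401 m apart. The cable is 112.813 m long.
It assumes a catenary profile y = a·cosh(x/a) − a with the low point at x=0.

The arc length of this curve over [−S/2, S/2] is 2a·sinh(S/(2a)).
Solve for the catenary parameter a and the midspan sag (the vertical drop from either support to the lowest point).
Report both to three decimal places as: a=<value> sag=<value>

a=152.960 sag=10.069

seed: a₀ = √(S³/(24(L−S))) = √(110.401³/(24·2.412)) = 152.463273
iter 1: u=0.362058  f(a)=+1.586e-02  f'(a)=-3.206e-02  a ← 152.463273 − (+1.586e-02/-3.206e-02) = 152.957964
iter 2: u=0.360887  f(a)=+7.752e-05  f'(a)=-3.174e-02  a ← 152.957964 − (+7.752e-05/-3.174e-02) = 152.960406
iter 3: u=0.360881  f(a)=+1.872e-09  f'(a)=-3.174e-02  a ← 152.960406 − (+1.872e-09/-3.174e-02) = 152.960406
iter 4: u=0.360881  f(a)=+0.000e+00  f'(a)=-3.174e-02  a ← 152.960406 − (+0.000e+00/-3.174e-02) = 152.960406
converged: |Δa| < 1e-12 after 4 iterations
sag = a·(cosh(S/(2a)) − 1) = 152.960406·(cosh(0.360881) − 1) = 10.068975
T_max/T_min = cosh(S/(2a)) = 1.065827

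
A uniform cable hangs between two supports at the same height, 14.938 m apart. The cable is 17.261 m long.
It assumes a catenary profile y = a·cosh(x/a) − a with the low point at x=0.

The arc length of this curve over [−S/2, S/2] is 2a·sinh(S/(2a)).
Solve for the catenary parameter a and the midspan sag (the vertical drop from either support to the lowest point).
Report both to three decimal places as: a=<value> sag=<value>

seed: a₀ = √(S³/(24(L−S))) = √(14.938³/(24·2.323)) = 7.732296
iter 1: u=0.965949  f(a)=+1.108e-01  f'(a)=-6.588e-01  a ← 7.732296 − (+1.108e-01/-6.588e-01) = 7.900496
iter 2: u=0.945384  f(a)=+3.719e-03  f'(a)=-6.153e-01  a ← 7.900496 − (+3.719e-03/-6.153e-01) = 7.906540
iter 3: u=0.944661  f(a)=+4.511e-06  f'(a)=-6.138e-01  a ← 7.906540 − (+4.511e-06/-6.138e-01) = 7.906548
iter 4: u=0.944660  f(a)=+6.654e-12  f'(a)=-6.138e-01  a ← 7.906548 − (+6.654e-12/-6.138e-01) = 7.906548
iter 5: u=0.944660  f(a)=+0.000e+00  f'(a)=-6.138e-01  a ← 7.906548 − (+0.000e+00/-6.138e-01) = 7.906548
converged: |Δa| < 1e-12 after 5 iterations
sag = a·(cosh(S/(2a)) − 1) = 7.906548·(cosh(0.944660) − 1) = 3.798111
T_max/T_min = cosh(S/(2a)) = 1.480375

a=7.907 sag=3.798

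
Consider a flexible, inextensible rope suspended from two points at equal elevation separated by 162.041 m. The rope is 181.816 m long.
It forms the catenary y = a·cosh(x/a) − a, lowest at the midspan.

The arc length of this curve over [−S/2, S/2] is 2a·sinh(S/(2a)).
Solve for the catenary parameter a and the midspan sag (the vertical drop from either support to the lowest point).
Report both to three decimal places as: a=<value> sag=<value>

a=96.370 sag=36.112

seed: a₀ = √(S³/(24(L−S))) = √(162.041³/(24·19.775)) = 94.683326
iter 1: u=0.855700  f(a)=+7.367e-01  f'(a)=-4.491e-01  a ← 94.683326 − (+7.367e-01/-4.491e-01) = 96.323781
iter 2: u=0.841127  f(a)=+1.958e-02  f'(a)=-4.255e-01  a ← 96.323781 − (+1.958e-02/-4.255e-01) = 96.369803
iter 3: u=0.840725  f(a)=+1.467e-05  f'(a)=-4.249e-01  a ← 96.369803 − (+1.467e-05/-4.249e-01) = 96.369837
iter 4: u=0.840725  f(a)=+8.242e-12  f'(a)=-4.249e-01  a ← 96.369837 − (+8.242e-12/-4.249e-01) = 96.369837
converged: |Δa| < 1e-12 after 4 iterations
sag = a·(cosh(S/(2a)) − 1) = 96.369837·(cosh(0.840725) − 1) = 36.111897
T_max/T_min = cosh(S/(2a)) = 1.374722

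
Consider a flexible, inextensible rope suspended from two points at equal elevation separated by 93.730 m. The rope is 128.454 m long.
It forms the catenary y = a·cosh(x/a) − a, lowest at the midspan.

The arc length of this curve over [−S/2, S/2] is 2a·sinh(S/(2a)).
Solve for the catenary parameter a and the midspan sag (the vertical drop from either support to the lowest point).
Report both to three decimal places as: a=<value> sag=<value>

a=33.050 sag=39.182

seed: a₀ = √(S³/(24(L−S))) = √(93.730³/(24·34.724)) = 31.433839
iter 1: u=1.490909  f(a)=+4.070e+00  f'(a)=-2.741e+00  a ← 31.433839 − (+4.070e+00/-2.741e+00) = 32.918636
iter 2: u=1.423662  f(a)=+3.061e-01  f'(a)=-2.343e+00  a ← 32.918636 − (+3.061e-01/-2.343e+00) = 33.049304
iter 3: u=1.418033  f(a)=+2.044e-03  f'(a)=-2.312e+00  a ← 33.049304 − (+2.044e-03/-2.312e+00) = 33.050188
iter 4: u=1.417995  f(a)=+9.240e-08  f'(a)=-2.311e+00  a ← 33.050188 − (+9.240e-08/-2.311e+00) = 33.050189
iter 5: u=1.417995  f(a)=-2.842e-14  f'(a)=-2.311e+00  a ← 33.050189 − (-2.842e-14/-2.311e+00) = 33.050189
converged: |Δa| < 1e-12 after 5 iterations
sag = a·(cosh(S/(2a)) − 1) = 33.050189·(cosh(1.417995) − 1) = 39.181539
T_max/T_min = cosh(S/(2a)) = 2.185516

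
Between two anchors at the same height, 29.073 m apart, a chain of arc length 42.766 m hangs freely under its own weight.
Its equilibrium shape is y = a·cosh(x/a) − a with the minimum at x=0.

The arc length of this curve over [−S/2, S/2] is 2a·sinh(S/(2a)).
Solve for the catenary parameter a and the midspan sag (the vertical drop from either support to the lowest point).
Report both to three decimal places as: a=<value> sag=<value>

a=9.202 sag=14.077

seed: a₀ = √(S³/(24(L−S))) = √(29.073³/(24·13.693)) = 8.647286
iter 1: u=1.681048  f(a)=+2.070e+00  f'(a)=-4.157e+00  a ← 8.647286 − (+2.070e+00/-4.157e+00) = 9.145265
iter 2: u=1.589511  f(a)=+1.923e-01  f'(a)=-3.418e+00  a ← 9.145265 − (+1.923e-01/-3.418e+00) = 9.201529
iter 3: u=1.579792  f(a)=+2.034e-03  f'(a)=-3.346e+00  a ← 9.201529 − (+2.034e-03/-3.346e+00) = 9.202138
iter 4: u=1.579687  f(a)=+2.330e-07  f'(a)=-3.345e+00  a ← 9.202138 − (+2.330e-07/-3.345e+00) = 9.202138
iter 5: u=1.579687  f(a)=+1.421e-14  f'(a)=-3.345e+00  a ← 9.202138 − (+1.421e-14/-3.345e+00) = 9.202138
converged: |Δa| < 1e-12 after 5 iterations
sag = a·(cosh(S/(2a)) − 1) = 9.202138·(cosh(1.579687) − 1) = 14.076866
T_max/T_min = cosh(S/(2a)) = 2.529739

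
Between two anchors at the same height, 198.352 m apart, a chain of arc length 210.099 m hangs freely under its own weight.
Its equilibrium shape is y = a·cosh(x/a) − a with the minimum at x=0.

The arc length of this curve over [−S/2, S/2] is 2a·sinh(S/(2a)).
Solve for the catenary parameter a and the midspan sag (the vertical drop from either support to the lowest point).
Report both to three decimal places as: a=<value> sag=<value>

a=167.832 sag=30.165

seed: a₀ = √(S³/(24(L−S))) = √(198.352³/(24·11.747)) = 166.374120
iter 1: u=0.596102  f(a)=+2.105e-01  f'(a)=-1.463e-01  a ← 166.374120 − (+2.105e-01/-1.463e-01) = 167.812884
iter 2: u=0.590992  f(a)=+2.762e-03  f'(a)=-1.425e-01  a ← 167.812884 − (+2.762e-03/-1.425e-01) = 167.832267
iter 3: u=0.590923  f(a)=+4.894e-07  f'(a)=-1.424e-01  a ← 167.832267 − (+4.894e-07/-1.424e-01) = 167.832270
iter 4: u=0.590923  f(a)=+0.000e+00  f'(a)=-1.424e-01  a ← 167.832270 − (+0.000e+00/-1.424e-01) = 167.832270
converged: |Δa| < 1e-12 after 4 iterations
sag = a·(cosh(S/(2a)) − 1) = 167.832270·(cosh(0.590923) − 1) = 30.165377
T_max/T_min = cosh(S/(2a)) = 1.179735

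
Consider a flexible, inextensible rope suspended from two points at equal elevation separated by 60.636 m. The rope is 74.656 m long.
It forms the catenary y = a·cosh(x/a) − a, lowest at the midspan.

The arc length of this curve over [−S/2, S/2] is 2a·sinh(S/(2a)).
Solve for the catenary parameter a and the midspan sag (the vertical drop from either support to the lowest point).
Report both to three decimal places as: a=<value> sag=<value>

a=26.589 sag=19.240

seed: a₀ = √(S³/(24(L−S))) = √(60.636³/(24·14.020)) = 25.740453
iter 1: u=1.177835  f(a)=+1.005e+00  f'(a)=-1.248e+00  a ← 25.740453 − (+1.005e+00/-1.248e+00) = 26.545844
iter 2: u=1.142100  f(a)=+4.911e-02  f'(a)=-1.129e+00  a ← 26.545844 − (+4.911e-02/-1.129e+00) = 26.589346
iter 3: u=1.140231  f(a)=+1.305e-04  f'(a)=-1.123e+00  a ← 26.589346 − (+1.305e-04/-1.123e+00) = 26.589462
iter 4: u=1.140226  f(a)=+9.275e-10  f'(a)=-1.123e+00  a ← 26.589462 − (+9.275e-10/-1.123e+00) = 26.589462
iter 5: u=1.140226  f(a)=+0.000e+00  f'(a)=-1.123e+00  a ← 26.589462 − (+0.000e+00/-1.123e+00) = 26.589462
converged: |Δa| < 1e-12 after 5 iterations
sag = a·(cosh(S/(2a)) − 1) = 26.589462·(cosh(1.140226) − 1) = 19.240431
T_max/T_min = cosh(S/(2a)) = 1.723611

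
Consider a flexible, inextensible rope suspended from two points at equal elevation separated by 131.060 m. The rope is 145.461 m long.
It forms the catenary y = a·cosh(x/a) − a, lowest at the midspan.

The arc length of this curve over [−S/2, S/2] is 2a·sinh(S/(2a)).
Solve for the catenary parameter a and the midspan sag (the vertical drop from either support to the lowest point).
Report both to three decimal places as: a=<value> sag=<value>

seed: a₀ = √(S³/(24(L−S))) = √(131.060³/(24·14.401)) = 80.705531
iter 1: u=0.811964  f(a)=+4.822e-01  f'(a)=-3.810e-01  a ← 80.705531 − (+4.822e-01/-3.810e-01) = 81.971361
iter 2: u=0.799426  f(a)=+1.158e-02  f'(a)=-3.629e-01  a ← 81.971361 − (+1.158e-02/-3.629e-01) = 82.003273
iter 3: u=0.799114  f(a)=+7.041e-06  f'(a)=-3.624e-01  a ← 82.003273 − (+7.041e-06/-3.624e-01) = 82.003292
iter 4: u=0.799114  f(a)=+2.586e-12  f'(a)=-3.624e-01  a ← 82.003292 − (+2.586e-12/-3.624e-01) = 82.003292
converged: |Δa| < 1e-12 after 4 iterations
sag = a·(cosh(S/(2a)) − 1) = 82.003292·(cosh(0.799114) − 1) = 27.606313
T_max/T_min = cosh(S/(2a)) = 1.336649

a=82.003 sag=27.606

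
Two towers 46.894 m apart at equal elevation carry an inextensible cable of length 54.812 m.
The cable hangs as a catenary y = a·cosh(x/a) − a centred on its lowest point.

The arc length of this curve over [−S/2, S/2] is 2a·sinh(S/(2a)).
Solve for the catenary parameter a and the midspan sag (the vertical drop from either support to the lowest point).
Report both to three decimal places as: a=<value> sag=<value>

a=23.863 sag=12.476

seed: a₀ = √(S³/(24(L−S))) = √(46.894³/(24·7.918)) = 23.294991
iter 1: u=1.006525  f(a)=+4.109e-01  f'(a)=-7.512e-01  a ← 23.294991 − (+4.109e-01/-7.512e-01) = 23.841968
iter 2: u=0.983434  f(a)=+1.492e-02  f'(a)=-6.976e-01  a ← 23.841968 − (+1.492e-02/-6.976e-01) = 23.863353
iter 3: u=0.982553  f(a)=+2.130e-05  f'(a)=-6.956e-01  a ← 23.863353 − (+2.130e-05/-6.956e-01) = 23.863384
iter 4: u=0.982551  f(a)=+4.358e-11  f'(a)=-6.956e-01  a ← 23.863384 − (+4.358e-11/-6.956e-01) = 23.863384
iter 5: u=0.982551  f(a)=+7.105e-15  f'(a)=-6.956e-01  a ← 23.863384 − (+7.105e-15/-6.956e-01) = 23.863384
converged: |Δa| < 1e-12 after 5 iterations
sag = a·(cosh(S/(2a)) − 1) = 23.863384·(cosh(0.982551) − 1) = 12.475988
T_max/T_min = cosh(S/(2a)) = 1.522809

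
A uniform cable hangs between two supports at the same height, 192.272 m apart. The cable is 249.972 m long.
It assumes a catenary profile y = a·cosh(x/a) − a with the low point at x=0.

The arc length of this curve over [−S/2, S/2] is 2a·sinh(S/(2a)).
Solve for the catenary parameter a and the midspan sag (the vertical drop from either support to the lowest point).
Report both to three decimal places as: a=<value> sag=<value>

a=74.669 sag=70.923

seed: a₀ = √(S³/(24(L−S))) = √(192.272³/(24·57.700)) = 71.644118
iter 1: u=1.341855  f(a)=+5.423e+00  f'(a)=-1.920e+00  a ← 71.644118 − (+5.423e+00/-1.920e+00) = 74.468532
iter 2: u=1.290961  f(a)=+3.372e-01  f'(a)=-1.688e+00  a ← 74.468532 − (+3.372e-01/-1.688e+00) = 74.668277
iter 3: u=1.287508  f(a)=+1.495e-03  f'(a)=-1.673e+00  a ← 74.668277 − (+1.495e-03/-1.673e+00) = 74.669170
iter 4: u=1.287493  f(a)=+2.966e-08  f'(a)=-1.673e+00  a ← 74.669170 − (+2.966e-08/-1.673e+00) = 74.669170
iter 5: u=1.287493  f(a)=-2.842e-14  f'(a)=-1.673e+00  a ← 74.669170 − (-2.842e-14/-1.673e+00) = 74.669170
converged: |Δa| < 1e-12 after 5 iterations
sag = a·(cosh(S/(2a)) − 1) = 74.669170·(cosh(1.287493) − 1) = 70.922674
T_max/T_min = cosh(S/(2a)) = 1.949825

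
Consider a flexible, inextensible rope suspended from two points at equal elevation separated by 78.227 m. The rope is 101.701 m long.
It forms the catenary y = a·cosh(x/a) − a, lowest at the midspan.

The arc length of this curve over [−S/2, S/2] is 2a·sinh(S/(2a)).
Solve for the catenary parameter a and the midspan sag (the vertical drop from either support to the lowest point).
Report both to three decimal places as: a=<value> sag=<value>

a=30.381 sag=28.854

seed: a₀ = √(S³/(24(L−S))) = √(78.227³/(24·23.474)) = 29.149818
iter 1: u=1.341809  f(a)=+2.206e+00  f'(a)=-1.920e+00  a ← 29.149818 − (+2.206e+00/-1.920e+00) = 30.298918
iter 2: u=1.290921  f(a)=+1.372e-01  f'(a)=-1.688e+00  a ← 30.298918 − (+1.372e-01/-1.688e+00) = 30.380178
iter 3: u=1.287468  f(a)=+6.079e-04  f'(a)=-1.673e+00  a ← 30.380178 − (+6.079e-04/-1.673e+00) = 30.380542
iter 4: u=1.287452  f(a)=+1.206e-08  f'(a)=-1.673e+00  a ← 30.380542 − (+1.206e-08/-1.673e+00) = 30.380542
iter 5: u=1.287452  f(a)=-1.421e-14  f'(a)=-1.673e+00  a ← 30.380542 − (-1.421e-14/-1.673e+00) = 30.380542
converged: |Δa| < 1e-12 after 5 iterations
sag = a·(cosh(S/(2a)) − 1) = 30.380542·(cosh(1.287452) − 1) = 28.854167
T_max/T_min = cosh(S/(2a)) = 1.949758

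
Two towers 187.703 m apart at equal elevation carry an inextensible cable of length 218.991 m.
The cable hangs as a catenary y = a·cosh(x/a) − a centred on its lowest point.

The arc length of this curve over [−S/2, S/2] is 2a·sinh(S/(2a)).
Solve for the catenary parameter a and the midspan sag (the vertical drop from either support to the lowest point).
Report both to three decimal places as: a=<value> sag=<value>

seed: a₀ = √(S³/(24(L−S))) = √(187.703³/(24·31.288)) = 93.845251
iter 1: u=1.000067  f(a)=+1.602e+00  f'(a)=-7.359e-01  a ← 93.845251 − (+1.602e+00/-7.359e-01) = 96.022659
iter 2: u=0.977389  f(a)=+5.746e-02  f'(a)=-6.840e-01  a ← 96.022659 − (+5.746e-02/-6.840e-01) = 96.106673
iter 3: u=0.976535  f(a)=+7.999e-05  f'(a)=-6.821e-01  a ← 96.106673 − (+7.999e-05/-6.821e-01) = 96.106790
iter 4: u=0.976533  f(a)=+1.555e-10  f'(a)=-6.821e-01  a ← 96.106790 − (+1.555e-10/-6.821e-01) = 96.106790
iter 5: u=0.976533  f(a)=+0.000e+00  f'(a)=-6.821e-01  a ← 96.106790 − (+0.000e+00/-6.821e-01) = 96.106790
converged: |Δa| < 1e-12 after 5 iterations
sag = a·(cosh(S/(2a)) − 1) = 96.106790·(cosh(0.976533) − 1) = 49.583908
T_max/T_min = cosh(S/(2a)) = 1.515925

a=96.107 sag=49.584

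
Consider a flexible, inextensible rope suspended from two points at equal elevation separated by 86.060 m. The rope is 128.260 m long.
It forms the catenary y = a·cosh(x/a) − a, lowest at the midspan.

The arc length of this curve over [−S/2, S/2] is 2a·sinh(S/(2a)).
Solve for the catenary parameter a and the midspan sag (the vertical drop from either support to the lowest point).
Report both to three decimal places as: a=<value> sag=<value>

a=26.757 sag=42.731

seed: a₀ = √(S³/(24(L−S))) = √(86.060³/(24·42.200)) = 25.086505
iter 1: u=1.715265  f(a)=+6.661e+00  f'(a)=-4.464e+00  a ← 25.086505 − (+6.661e+00/-4.464e+00) = 26.578648
iter 2: u=1.618969  f(a)=+6.406e-01  f'(a)=-3.643e+00  a ← 26.578648 − (+6.406e-01/-3.643e+00) = 26.754469
iter 3: u=1.608329  f(a)=+7.316e-03  f'(a)=-3.561e+00  a ← 26.754469 − (+7.316e-03/-3.561e+00) = 26.756523
iter 4: u=1.608206  f(a)=+9.783e-07  f'(a)=-3.560e+00  a ← 26.756523 − (+9.783e-07/-3.560e+00) = 26.756524
iter 5: u=1.608206  f(a)=+2.842e-14  f'(a)=-3.560e+00  a ← 26.756524 − (+2.842e-14/-3.560e+00) = 26.756524
converged: |Δa| < 1e-12 after 5 iterations
sag = a·(cosh(S/(2a)) − 1) = 26.756524·(cosh(1.608206) − 1) = 42.731378
T_max/T_min = cosh(S/(2a)) = 2.597045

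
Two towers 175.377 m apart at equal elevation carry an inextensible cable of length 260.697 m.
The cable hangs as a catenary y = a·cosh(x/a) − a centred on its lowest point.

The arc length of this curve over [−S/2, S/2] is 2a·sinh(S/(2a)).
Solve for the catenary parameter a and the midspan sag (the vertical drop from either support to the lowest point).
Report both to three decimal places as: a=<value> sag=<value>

a=54.717 sag=86.650

seed: a₀ = √(S³/(24(L−S))) = √(175.377³/(24·85.320)) = 51.324876
iter 1: u=1.708499  f(a)=+1.335e+01  f'(a)=-4.402e+00  a ← 51.324876 − (+1.335e+01/-4.402e+00) = 54.358449
iter 2: u=1.613153  f(a)=+1.276e+00  f'(a)=-3.598e+00  a ← 54.358449 − (+1.276e+00/-3.598e+00) = 54.712966
iter 3: u=1.602701  f(a)=+1.435e-02  f'(a)=-3.517e+00  a ← 54.712966 − (+1.435e-02/-3.517e+00) = 54.717046
iter 4: u=1.602581  f(a)=+1.862e-06  f'(a)=-3.516e+00  a ← 54.717046 − (+1.862e-06/-3.516e+00) = 54.717046
iter 5: u=1.602581  f(a)=+5.684e-14  f'(a)=-3.516e+00  a ← 54.717046 − (+5.684e-14/-3.516e+00) = 54.717046
converged: |Δa| < 1e-12 after 5 iterations
sag = a·(cosh(S/(2a)) − 1) = 54.717046·(cosh(1.602581) − 1) = 86.650159
T_max/T_min = cosh(S/(2a)) = 2.583604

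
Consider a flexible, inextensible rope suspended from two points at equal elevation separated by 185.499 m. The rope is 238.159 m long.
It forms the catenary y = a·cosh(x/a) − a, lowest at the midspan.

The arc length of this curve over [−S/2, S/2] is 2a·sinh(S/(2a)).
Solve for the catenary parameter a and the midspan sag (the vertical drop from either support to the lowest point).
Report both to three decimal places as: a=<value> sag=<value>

seed: a₀ = √(S³/(24(L−S))) = √(185.499³/(24·52.660)) = 71.066726
iter 1: u=1.305104  f(a)=+4.671e+00  f'(a)=-1.750e+00  a ← 71.066726 − (+4.671e+00/-1.750e+00) = 73.735485
iter 2: u=1.257868  f(a)=+2.760e-01  f'(a)=-1.549e+00  a ← 73.735485 − (+2.760e-01/-1.549e+00) = 73.913673
iter 3: u=1.254835  f(a)=+1.098e-03  f'(a)=-1.537e+00  a ← 73.913673 − (+1.098e-03/-1.537e+00) = 73.914388
iter 4: u=1.254823  f(a)=+1.751e-08  f'(a)=-1.537e+00  a ← 73.914388 − (+1.751e-08/-1.537e+00) = 73.914388
iter 5: u=1.254823  f(a)=+0.000e+00  f'(a)=-1.537e+00  a ← 73.914388 − (+0.000e+00/-1.537e+00) = 73.914388
converged: |Δa| < 1e-12 after 5 iterations
sag = a·(cosh(S/(2a)) − 1) = 73.914388·(cosh(1.254823) − 1) = 66.240041
T_max/T_min = cosh(S/(2a)) = 1.896172

a=73.914 sag=66.240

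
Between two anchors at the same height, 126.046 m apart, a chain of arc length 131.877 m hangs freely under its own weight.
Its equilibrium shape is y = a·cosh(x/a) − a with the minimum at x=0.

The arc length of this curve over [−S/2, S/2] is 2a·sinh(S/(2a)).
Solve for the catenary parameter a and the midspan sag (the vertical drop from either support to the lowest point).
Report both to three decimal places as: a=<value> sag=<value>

a=120.445 sag=16.868

seed: a₀ = √(S³/(24(L−S))) = √(126.046³/(24·5.831)) = 119.623488
iter 1: u=0.526845  f(a)=+8.146e-02  f'(a)=-1.002e-01  a ← 119.623488 − (+8.146e-02/-1.002e-01) = 120.436293
iter 2: u=0.523289  f(a)=+8.377e-04  f'(a)=-9.817e-02  a ← 120.436293 − (+8.377e-04/-9.817e-02) = 120.444826
iter 3: u=0.523252  f(a)=+9.064e-08  f'(a)=-9.815e-02  a ← 120.444826 − (+9.064e-08/-9.815e-02) = 120.444827
iter 4: u=0.523252  f(a)=+2.842e-14  f'(a)=-9.815e-02  a ← 120.444827 − (+2.842e-14/-9.815e-02) = 120.444827
converged: |Δa| < 1e-12 after 4 iterations
sag = a·(cosh(S/(2a)) − 1) = 120.444827·(cosh(0.523252) − 1) = 16.868108
T_max/T_min = cosh(S/(2a)) = 1.140048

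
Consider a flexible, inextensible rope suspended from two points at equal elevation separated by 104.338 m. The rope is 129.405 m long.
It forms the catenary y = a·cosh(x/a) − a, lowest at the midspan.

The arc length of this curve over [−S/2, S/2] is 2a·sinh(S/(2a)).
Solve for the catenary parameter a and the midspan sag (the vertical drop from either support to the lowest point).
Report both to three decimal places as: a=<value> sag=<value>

a=44.938 sag=33.839

seed: a₀ = √(S³/(24(L−S))) = √(104.338³/(24·25.067)) = 43.451719
iter 1: u=1.200620  f(a)=+1.870e+00  f'(a)=-1.329e+00  a ← 43.451719 − (+1.870e+00/-1.329e+00) = 44.858866
iter 2: u=1.162959  f(a)=+9.468e-02  f'(a)=-1.197e+00  a ← 44.858866 − (+9.468e-02/-1.197e+00) = 44.937934
iter 3: u=1.160912  f(a)=+2.714e-04  f'(a)=-1.191e+00  a ← 44.937934 − (+2.714e-04/-1.191e+00) = 44.938162
iter 4: u=1.160906  f(a)=+2.243e-09  f'(a)=-1.191e+00  a ← 44.938162 − (+2.243e-09/-1.191e+00) = 44.938162
iter 5: u=1.160906  f(a)=+0.000e+00  f'(a)=-1.191e+00  a ← 44.938162 − (+0.000e+00/-1.191e+00) = 44.938162
converged: |Δa| < 1e-12 after 5 iterations
sag = a·(cosh(S/(2a)) − 1) = 44.938162·(cosh(1.160906) − 1) = 33.839068
T_max/T_min = cosh(S/(2a)) = 1.753014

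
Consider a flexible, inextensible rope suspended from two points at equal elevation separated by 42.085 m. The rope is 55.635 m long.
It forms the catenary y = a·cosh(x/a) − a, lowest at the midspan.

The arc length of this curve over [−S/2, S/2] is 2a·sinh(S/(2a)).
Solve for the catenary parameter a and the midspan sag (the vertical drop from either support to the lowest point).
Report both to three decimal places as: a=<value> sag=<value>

a=15.823 sag=16.180

seed: a₀ = √(S³/(24(L−S))) = √(42.085³/(24·13.550)) = 15.139646
iter 1: u=1.389894  f(a)=+1.371e+00  f'(a)=-2.161e+00  a ← 15.139646 − (+1.371e+00/-2.161e+00) = 15.774048
iter 2: u=1.333995  f(a)=+9.086e-02  f'(a)=-1.883e+00  a ← 15.774048 − (+9.086e-02/-1.883e+00) = 15.822307
iter 3: u=1.329926  f(a)=+4.620e-04  f'(a)=-1.864e+00  a ← 15.822307 − (+4.620e-04/-1.864e+00) = 15.822555
iter 4: u=1.329905  f(a)=+1.208e-08  f'(a)=-1.864e+00  a ← 15.822555 − (+1.208e-08/-1.864e+00) = 15.822555
iter 5: u=1.329905  f(a)=+0.000e+00  f'(a)=-1.864e+00  a ← 15.822555 − (+0.000e+00/-1.864e+00) = 15.822555
converged: |Δa| < 1e-12 after 5 iterations
sag = a·(cosh(S/(2a)) − 1) = 15.822555·(cosh(1.329905) − 1) = 16.180047
T_max/T_min = cosh(S/(2a)) = 2.022594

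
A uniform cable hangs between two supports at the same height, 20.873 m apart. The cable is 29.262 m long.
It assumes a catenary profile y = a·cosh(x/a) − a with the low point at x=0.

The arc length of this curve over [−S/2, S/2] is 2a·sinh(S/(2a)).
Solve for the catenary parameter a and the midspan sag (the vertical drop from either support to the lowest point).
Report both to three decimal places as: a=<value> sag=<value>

seed: a₀ = √(S³/(24(L−S))) = √(20.873³/(24·8.389)) = 6.720732
iter 1: u=1.552881  f(a)=+1.072e+00  f'(a)=-3.153e+00  a ← 6.720732 − (+1.072e+00/-3.153e+00) = 7.060614
iter 2: u=1.478129  f(a)=+8.665e-02  f'(a)=-2.662e+00  a ← 7.060614 − (+8.665e-02/-2.662e+00) = 7.093170
iter 3: u=1.471345  f(a)=+6.768e-04  f'(a)=-2.620e+00  a ← 7.093170 − (+6.768e-04/-2.620e+00) = 7.093428
iter 4: u=1.471291  f(a)=+4.200e-08  f'(a)=-2.620e+00  a ← 7.093428 − (+4.200e-08/-2.620e+00) = 7.093428
iter 5: u=1.471291  f(a)=+0.000e+00  f'(a)=-2.620e+00  a ← 7.093428 − (+0.000e+00/-2.620e+00) = 7.093428
converged: |Δa| < 1e-12 after 5 iterations
sag = a·(cosh(S/(2a)) − 1) = 7.093428·(cosh(1.471291) − 1) = 9.166427
T_max/T_min = cosh(S/(2a)) = 2.292242

a=7.093 sag=9.166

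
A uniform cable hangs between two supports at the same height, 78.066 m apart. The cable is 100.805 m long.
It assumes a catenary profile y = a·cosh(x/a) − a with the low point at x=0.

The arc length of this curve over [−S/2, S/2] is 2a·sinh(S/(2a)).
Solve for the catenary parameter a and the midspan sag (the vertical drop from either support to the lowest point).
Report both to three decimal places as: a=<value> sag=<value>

a=30.738 sag=28.298

seed: a₀ = √(S³/(24(L−S))) = √(78.066³/(24·22.739)) = 29.525794
iter 1: u=1.321997  f(a)=+2.072e+00  f'(a)=-1.827e+00  a ← 29.525794 − (+2.072e+00/-1.827e+00) = 30.659859
iter 2: u=1.273098  f(a)=+1.253e-01  f'(a)=-1.612e+00  a ← 30.659859 − (+1.253e-01/-1.612e+00) = 30.737621
iter 3: u=1.269877  f(a)=+5.242e-04  f'(a)=-1.598e+00  a ← 30.737621 − (+5.242e-04/-1.598e+00) = 30.737949
iter 4: u=1.269864  f(a)=+9.251e-09  f'(a)=-1.598e+00  a ← 30.737949 − (+9.251e-09/-1.598e+00) = 30.737949
iter 5: u=1.269864  f(a)=+2.842e-14  f'(a)=-1.598e+00  a ← 30.737949 − (+2.842e-14/-1.598e+00) = 30.737949
converged: |Δa| < 1e-12 after 5 iterations
sag = a·(cosh(S/(2a)) − 1) = 30.737949·(cosh(1.269864) − 1) = 28.297917
T_max/T_min = cosh(S/(2a)) = 1.920618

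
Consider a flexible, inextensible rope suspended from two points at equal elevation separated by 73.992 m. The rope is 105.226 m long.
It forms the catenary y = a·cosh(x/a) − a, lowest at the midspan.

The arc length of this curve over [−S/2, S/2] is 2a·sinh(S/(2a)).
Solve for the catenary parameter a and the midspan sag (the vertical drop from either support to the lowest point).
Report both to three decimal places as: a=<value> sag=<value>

a=24.595 sag=33.483

seed: a₀ = √(S³/(24(L−S))) = √(73.992³/(24·31.234)) = 23.246508
iter 1: u=1.591465  f(a)=+4.203e+00  f'(a)=-3.432e+00  a ← 23.246508 − (+4.203e+00/-3.432e+00) = 24.470899
iter 2: u=1.511837  f(a)=+3.549e-01  f'(a)=-2.875e+00  a ← 24.470899 − (+3.549e-01/-2.875e+00) = 24.594324
iter 3: u=1.504250  f(a)=+3.046e-03  f'(a)=-2.826e+00  a ← 24.594324 − (+3.046e-03/-2.826e+00) = 24.595401
iter 4: u=1.504184  f(a)=+2.286e-07  f'(a)=-2.825e+00  a ← 24.595401 − (+2.286e-07/-2.825e+00) = 24.595401
iter 5: u=1.504184  f(a)=+1.421e-14  f'(a)=-2.825e+00  a ← 24.595401 − (+1.421e-14/-2.825e+00) = 24.595401
converged: |Δa| < 1e-12 after 5 iterations
sag = a·(cosh(S/(2a)) − 1) = 24.595401·(cosh(1.504184) − 1) = 33.482663
T_max/T_min = cosh(S/(2a)) = 2.361338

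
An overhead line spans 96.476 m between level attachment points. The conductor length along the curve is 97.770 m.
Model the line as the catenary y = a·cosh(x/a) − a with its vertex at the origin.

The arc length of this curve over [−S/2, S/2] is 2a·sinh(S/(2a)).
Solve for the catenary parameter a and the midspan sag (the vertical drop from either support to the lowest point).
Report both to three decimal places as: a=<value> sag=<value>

seed: a₀ = √(S³/(24(L−S))) = √(96.476³/(24·1.294)) = 170.041988
iter 1: u=0.283683  f(a)=+5.217e-03  f'(a)=-1.534e-02  a ← 170.041988 − (+5.217e-03/-1.534e-02) = 170.382008
iter 2: u=0.283117  f(a)=+1.569e-05  f'(a)=-1.525e-02  a ← 170.382008 − (+1.569e-05/-1.525e-02) = 170.383036
iter 3: u=0.283115  f(a)=+1.428e-10  f'(a)=-1.525e-02  a ← 170.383036 − (+1.428e-10/-1.525e-02) = 170.383036
iter 4: u=0.283115  f(a)=+0.000e+00  f'(a)=-1.525e-02  a ← 170.383036 − (+0.000e+00/-1.525e-02) = 170.383036
converged: |Δa| < 1e-12 after 4 iterations
sag = a·(cosh(S/(2a)) − 1) = 170.383036·(cosh(0.283115) − 1) = 6.874184
T_max/T_min = cosh(S/(2a)) = 1.040345

a=170.383 sag=6.874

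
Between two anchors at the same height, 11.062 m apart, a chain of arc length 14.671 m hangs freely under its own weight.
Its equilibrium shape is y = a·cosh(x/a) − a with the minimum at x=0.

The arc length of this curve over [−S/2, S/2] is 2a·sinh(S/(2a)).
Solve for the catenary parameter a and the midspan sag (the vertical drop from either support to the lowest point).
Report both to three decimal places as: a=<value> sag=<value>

seed: a₀ = √(S³/(24(L−S))) = √(11.062³/(24·3.609)) = 3.953224
iter 1: u=1.399111  f(a)=+3.702e-01  f'(a)=-2.209e+00  a ← 3.953224 − (+3.702e-01/-2.209e+00) = 4.120776
iter 2: u=1.342223  f(a)=+2.483e-02  f'(a)=-1.922e+00  a ← 4.120776 − (+2.483e-02/-1.922e+00) = 4.133698
iter 3: u=1.338027  f(a)=+1.296e-04  f'(a)=-1.902e+00  a ← 4.133698 − (+1.296e-04/-1.902e+00) = 4.133766
iter 4: u=1.338005  f(a)=+3.567e-09  f'(a)=-1.902e+00  a ← 4.133766 − (+3.567e-09/-1.902e+00) = 4.133766
iter 5: u=1.338005  f(a)=+0.000e+00  f'(a)=-1.902e+00  a ← 4.133766 − (+0.000e+00/-1.902e+00) = 4.133766
converged: |Δa| < 1e-12 after 5 iterations
sag = a·(cosh(S/(2a)) − 1) = 4.133766·(cosh(1.338005) − 1) = 4.286304
T_max/T_min = cosh(S/(2a)) = 2.036901

a=4.134 sag=4.286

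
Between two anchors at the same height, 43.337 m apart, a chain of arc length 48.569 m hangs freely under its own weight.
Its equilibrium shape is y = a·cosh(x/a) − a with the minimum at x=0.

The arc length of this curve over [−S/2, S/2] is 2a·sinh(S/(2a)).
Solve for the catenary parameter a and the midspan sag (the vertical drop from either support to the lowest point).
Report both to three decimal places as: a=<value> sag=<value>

seed: a₀ = √(S³/(24(L−S))) = √(43.337³/(24·5.232)) = 25.459436
iter 1: u=0.851099  f(a)=+1.928e-01  f'(a)=-4.416e-01  a ← 25.459436 − (+1.928e-01/-4.416e-01) = 25.896062
iter 2: u=0.836749  f(a)=+5.072e-03  f'(a)=-4.186e-01  a ← 25.896062 − (+5.072e-03/-4.186e-01) = 25.908177
iter 3: u=0.836358  f(a)=+3.720e-06  f'(a)=-4.180e-01  a ← 25.908177 − (+3.720e-06/-4.180e-01) = 25.908186
iter 4: u=0.836357  f(a)=+1.997e-12  f'(a)=-4.180e-01  a ← 25.908186 − (+1.997e-12/-4.180e-01) = 25.908186
converged: |Δa| < 1e-12 after 4 iterations
sag = a·(cosh(S/(2a)) − 1) = 25.908186·(cosh(0.836357) − 1) = 9.601968
T_max/T_min = cosh(S/(2a)) = 1.370615

a=25.908 sag=9.602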